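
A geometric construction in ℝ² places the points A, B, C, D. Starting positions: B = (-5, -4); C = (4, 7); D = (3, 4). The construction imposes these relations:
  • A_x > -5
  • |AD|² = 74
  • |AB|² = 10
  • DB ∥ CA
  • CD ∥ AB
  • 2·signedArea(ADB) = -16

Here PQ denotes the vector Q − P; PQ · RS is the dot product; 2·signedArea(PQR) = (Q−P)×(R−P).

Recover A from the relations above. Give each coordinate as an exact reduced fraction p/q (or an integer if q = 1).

A = (-4, -1)

1. A_x = -4  [CD ∥ AB ∩ DB ∥ CA]
2. A_y = -1  [CD ∥ AB ∩ DB ∥ CA]
   → A = (-4, -1)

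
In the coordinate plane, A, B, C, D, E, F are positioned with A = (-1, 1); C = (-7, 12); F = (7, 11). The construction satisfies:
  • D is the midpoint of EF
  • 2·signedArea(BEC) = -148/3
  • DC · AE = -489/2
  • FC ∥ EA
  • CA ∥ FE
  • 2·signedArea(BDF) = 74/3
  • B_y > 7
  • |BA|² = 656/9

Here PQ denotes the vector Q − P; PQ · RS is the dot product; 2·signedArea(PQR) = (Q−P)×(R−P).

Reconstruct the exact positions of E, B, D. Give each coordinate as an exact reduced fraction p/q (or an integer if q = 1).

B = (13/3, 23/3)
D = (10, 11/2)
E = (13, 0)

1. E_x = 13  [FC ∥ EA ∩ CA ∥ FE]
2. E_y = 0  [FC ∥ EA ∩ CA ∥ FE]
   → E = (13, 0)
3. D_x = 10  [D is the midpoint of EF]
4. D_y = 11/2  [D is the midpoint of EF]
   → D = (10, 11/2)
5. B_x = 13/3  [2·signedArea(BEC) = -148/3 ∩ 2·signedArea(BDF) = 74/3]
6. B_y = 23/3  [2·signedArea(BEC) = -148/3 ∩ 2·signedArea(BDF) = 74/3]
   → B = (13/3, 23/3)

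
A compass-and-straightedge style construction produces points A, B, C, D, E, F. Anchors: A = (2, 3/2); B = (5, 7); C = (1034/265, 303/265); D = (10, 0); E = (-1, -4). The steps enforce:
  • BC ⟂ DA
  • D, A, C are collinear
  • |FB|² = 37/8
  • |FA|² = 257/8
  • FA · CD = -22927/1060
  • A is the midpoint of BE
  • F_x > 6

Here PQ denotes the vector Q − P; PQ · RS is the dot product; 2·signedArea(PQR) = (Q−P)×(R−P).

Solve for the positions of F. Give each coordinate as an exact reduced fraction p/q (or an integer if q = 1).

1. F_x = 25/4  [line -1616/265·x + 303/265·y + 34037/1060 = 0 ∩ |FA|² = 257/8]
2. F_y = 21/4  [line -1616/265·x + 303/265·y + 34037/1060 = 0 ∩ |FA|² = 257/8]
   → F = (25/4, 21/4)

F = (25/4, 21/4)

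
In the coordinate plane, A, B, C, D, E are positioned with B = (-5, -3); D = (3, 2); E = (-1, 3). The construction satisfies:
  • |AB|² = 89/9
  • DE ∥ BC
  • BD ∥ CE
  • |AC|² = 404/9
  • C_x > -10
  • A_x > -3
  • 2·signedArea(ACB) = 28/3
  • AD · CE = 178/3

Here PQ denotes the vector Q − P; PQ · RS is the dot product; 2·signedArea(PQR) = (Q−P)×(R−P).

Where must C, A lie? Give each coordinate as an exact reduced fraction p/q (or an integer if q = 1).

A = (-7/3, -4/3)
C = (-9, -2)

1. C_x = -9  [BD ∥ CE ∩ DE ∥ BC]
2. C_y = -2  [BD ∥ CE ∩ DE ∥ BC]
   → C = (-9, -2)
3. A_x = -7/3  [AD · CE = 178/3 ∩ 2·signedArea(ACB) = 28/3]
4. A_y = -4/3  [AD · CE = 178/3 ∩ 2·signedArea(ACB) = 28/3]
   → A = (-7/3, -4/3)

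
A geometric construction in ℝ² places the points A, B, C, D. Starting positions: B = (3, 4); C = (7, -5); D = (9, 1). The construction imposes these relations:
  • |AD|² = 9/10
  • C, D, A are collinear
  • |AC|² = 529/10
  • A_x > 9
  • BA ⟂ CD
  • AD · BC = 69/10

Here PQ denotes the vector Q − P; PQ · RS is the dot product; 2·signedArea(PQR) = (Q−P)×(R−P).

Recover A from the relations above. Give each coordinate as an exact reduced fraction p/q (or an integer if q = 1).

A = (93/10, 19/10)

1. A_x = 93/10  [C, D, A are collinear ∩ BA ⟂ CD]
2. A_y = 19/10  [C, D, A are collinear ∩ BA ⟂ CD]
   → A = (93/10, 19/10)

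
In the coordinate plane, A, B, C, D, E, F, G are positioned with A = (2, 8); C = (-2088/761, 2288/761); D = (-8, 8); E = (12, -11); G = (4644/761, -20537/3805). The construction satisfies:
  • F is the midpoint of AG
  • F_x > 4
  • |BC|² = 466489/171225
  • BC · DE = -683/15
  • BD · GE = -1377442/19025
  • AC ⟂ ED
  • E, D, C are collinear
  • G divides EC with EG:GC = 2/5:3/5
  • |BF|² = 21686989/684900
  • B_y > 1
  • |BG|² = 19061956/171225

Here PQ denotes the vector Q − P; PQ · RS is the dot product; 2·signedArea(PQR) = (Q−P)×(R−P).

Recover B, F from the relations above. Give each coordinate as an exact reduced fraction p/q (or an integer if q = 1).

B = (-3532/2283, 21343/11415)
F = (3083/761, 9903/7610)

1. B_x = -3532/2283  [line -20·x + 19·y + -997/15 = 0 ∩ |BG|² = 19061956/171225]
2. B_y = 21343/11415  [line -20·x + 19·y + -997/15 = 0 ∩ |BG|² = 19061956/171225]
   → B = (-3532/2283, 21343/11415)
3. F_x = 3083/761  [F is the midpoint of AG]
4. F_y = 9903/7610  [F is the midpoint of AG]
   → F = (3083/761, 9903/7610)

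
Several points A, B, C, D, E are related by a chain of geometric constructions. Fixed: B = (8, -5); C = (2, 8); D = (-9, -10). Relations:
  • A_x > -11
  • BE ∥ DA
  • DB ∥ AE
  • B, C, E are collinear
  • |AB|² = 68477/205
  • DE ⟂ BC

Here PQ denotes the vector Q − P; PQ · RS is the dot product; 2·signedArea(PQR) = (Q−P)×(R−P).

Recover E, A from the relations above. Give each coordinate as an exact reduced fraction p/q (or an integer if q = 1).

1. E_x = 1418/205  [B, C, E are collinear ∩ DE ⟂ BC]
2. E_y = -544/205  [B, C, E are collinear ∩ DE ⟂ BC]
   → E = (1418/205, -544/205)
3. A_x = -2067/205  [DB ∥ AE ∩ BE ∥ DA]
4. A_y = -1569/205  [DB ∥ AE ∩ BE ∥ DA]
   → A = (-2067/205, -1569/205)

A = (-2067/205, -1569/205)
E = (1418/205, -544/205)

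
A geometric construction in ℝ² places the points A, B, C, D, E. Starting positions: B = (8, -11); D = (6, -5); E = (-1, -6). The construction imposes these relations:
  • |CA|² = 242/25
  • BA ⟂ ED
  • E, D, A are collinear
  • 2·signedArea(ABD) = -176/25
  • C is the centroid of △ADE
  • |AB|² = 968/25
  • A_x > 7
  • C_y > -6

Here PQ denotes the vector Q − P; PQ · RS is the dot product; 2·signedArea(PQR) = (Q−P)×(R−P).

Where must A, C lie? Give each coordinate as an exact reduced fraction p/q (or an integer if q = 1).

A = (178/25, -121/25)
C = (101/25, -132/25)

1. A_x = 178/25  [E, D, A are collinear ∩ BA ⟂ ED]
2. A_y = -121/25  [E, D, A are collinear ∩ BA ⟂ ED]
   → A = (178/25, -121/25)
3. C_x = 101/25  [C is the centroid of △ADE]
4. C_y = -132/25  [C is the centroid of △ADE]
   → C = (101/25, -132/25)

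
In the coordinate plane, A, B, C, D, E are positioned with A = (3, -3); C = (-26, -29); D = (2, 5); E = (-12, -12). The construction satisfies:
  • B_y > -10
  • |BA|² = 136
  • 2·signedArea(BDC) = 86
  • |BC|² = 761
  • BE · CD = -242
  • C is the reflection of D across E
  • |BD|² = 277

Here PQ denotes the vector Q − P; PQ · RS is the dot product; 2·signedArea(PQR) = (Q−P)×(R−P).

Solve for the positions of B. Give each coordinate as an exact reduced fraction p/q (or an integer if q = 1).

1. B_x = -7  [2·signedArea(BDC) = 86 ∩ BE · CD = -242]
2. B_y = -9  [2·signedArea(BDC) = 86 ∩ BE · CD = -242]
   → B = (-7, -9)

B = (-7, -9)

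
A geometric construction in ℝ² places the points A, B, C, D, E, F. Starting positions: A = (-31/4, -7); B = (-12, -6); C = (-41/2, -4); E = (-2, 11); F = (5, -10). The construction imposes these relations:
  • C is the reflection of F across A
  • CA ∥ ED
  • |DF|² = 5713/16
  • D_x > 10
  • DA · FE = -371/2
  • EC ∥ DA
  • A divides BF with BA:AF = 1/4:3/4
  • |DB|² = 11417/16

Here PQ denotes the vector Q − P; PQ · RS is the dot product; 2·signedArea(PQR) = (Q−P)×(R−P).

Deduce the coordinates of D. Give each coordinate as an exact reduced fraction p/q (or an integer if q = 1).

1. D_x = 43/4  [EC ∥ DA ∩ CA ∥ ED]
2. D_y = 8  [EC ∥ DA ∩ CA ∥ ED]
   → D = (43/4, 8)

D = (43/4, 8)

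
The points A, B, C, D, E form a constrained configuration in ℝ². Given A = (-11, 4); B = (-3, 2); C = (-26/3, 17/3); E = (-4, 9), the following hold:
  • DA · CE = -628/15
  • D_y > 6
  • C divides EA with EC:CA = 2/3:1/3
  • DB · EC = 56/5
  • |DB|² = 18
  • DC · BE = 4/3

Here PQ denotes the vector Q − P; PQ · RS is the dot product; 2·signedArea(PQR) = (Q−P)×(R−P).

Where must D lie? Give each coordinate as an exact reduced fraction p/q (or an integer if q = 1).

1. D_x = -18/5  [DB · EC = 56/5 ∩ DC · BE = 4/3]
2. D_y = 31/5  [DB · EC = 56/5 ∩ DC · BE = 4/3]
   → D = (-18/5, 31/5)

D = (-18/5, 31/5)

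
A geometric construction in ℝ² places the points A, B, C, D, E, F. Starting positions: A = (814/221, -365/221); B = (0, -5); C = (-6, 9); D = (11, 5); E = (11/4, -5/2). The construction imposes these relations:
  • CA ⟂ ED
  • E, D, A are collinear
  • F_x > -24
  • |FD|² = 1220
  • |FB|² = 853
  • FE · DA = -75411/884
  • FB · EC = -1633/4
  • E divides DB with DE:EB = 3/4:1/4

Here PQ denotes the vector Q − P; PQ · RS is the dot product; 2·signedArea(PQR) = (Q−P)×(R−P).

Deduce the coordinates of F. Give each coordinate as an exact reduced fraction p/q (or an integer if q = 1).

1. F_x = -23  [FB · EC = -1633/4 ∩ FE · DA = -75411/884]
2. F_y = 13  [FB · EC = -1633/4 ∩ FE · DA = -75411/884]
   → F = (-23, 13)

F = (-23, 13)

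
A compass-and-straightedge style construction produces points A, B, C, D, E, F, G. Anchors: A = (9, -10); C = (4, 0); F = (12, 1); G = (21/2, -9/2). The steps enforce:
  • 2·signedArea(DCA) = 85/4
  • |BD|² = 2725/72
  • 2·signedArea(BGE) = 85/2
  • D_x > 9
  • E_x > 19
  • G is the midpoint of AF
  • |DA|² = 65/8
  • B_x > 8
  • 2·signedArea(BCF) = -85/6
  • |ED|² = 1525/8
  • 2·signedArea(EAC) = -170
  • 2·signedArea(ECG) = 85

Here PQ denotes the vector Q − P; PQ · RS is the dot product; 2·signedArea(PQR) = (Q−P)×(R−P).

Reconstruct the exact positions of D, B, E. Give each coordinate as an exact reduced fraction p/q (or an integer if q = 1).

1. E_x = 20  [2·signedArea(EAC) = -170 ∩ 2·signedArea(ECG) = 85]
2. E_y = 2  [2·signedArea(EAC) = -170 ∩ 2·signedArea(ECG) = 85]
   → E = (20, 2)
3. D_x = 39/4  [line 10·x + 5·y + -245/4 = 0 ∩ |ED|² = 1525/8]
4. D_y = -29/4  [line 10·x + 5·y + -245/4 = 0 ∩ |ED|² = 1525/8]
   → D = (39/4, -29/4)
5. B_x = 53/6  [2·signedArea(BGE) = 85/2 ∩ 2·signedArea(BCF) = -85/6]
6. B_y = -7/6  [2·signedArea(BGE) = 85/2 ∩ 2·signedArea(BCF) = -85/6]
   → B = (53/6, -7/6)

B = (53/6, -7/6)
D = (39/4, -29/4)
E = (20, 2)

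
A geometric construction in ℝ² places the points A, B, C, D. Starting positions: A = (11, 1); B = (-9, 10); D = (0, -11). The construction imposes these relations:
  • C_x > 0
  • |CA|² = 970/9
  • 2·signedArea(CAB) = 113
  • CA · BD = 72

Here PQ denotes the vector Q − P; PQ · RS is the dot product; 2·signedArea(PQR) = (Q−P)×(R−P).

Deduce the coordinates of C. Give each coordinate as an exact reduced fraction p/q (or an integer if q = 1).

C = (2/3, 0)

1. C_x = 2/3  [2·signedArea(CAB) = 113 ∩ CA · BD = 72]
2. C_y = 0  [2·signedArea(CAB) = 113 ∩ CA · BD = 72]
   → C = (2/3, 0)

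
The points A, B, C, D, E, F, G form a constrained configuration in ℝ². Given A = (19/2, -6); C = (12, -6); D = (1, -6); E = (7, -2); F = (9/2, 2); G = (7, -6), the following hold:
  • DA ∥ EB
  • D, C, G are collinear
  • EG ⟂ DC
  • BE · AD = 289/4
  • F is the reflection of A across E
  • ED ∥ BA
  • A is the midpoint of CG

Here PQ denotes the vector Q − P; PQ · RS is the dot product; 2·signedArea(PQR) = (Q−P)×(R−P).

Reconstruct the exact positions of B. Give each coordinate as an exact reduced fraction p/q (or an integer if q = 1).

1. B_x = 31/2  [ED ∥ BA ∩ DA ∥ EB]
2. B_y = -2  [ED ∥ BA ∩ DA ∥ EB]
   → B = (31/2, -2)

B = (31/2, -2)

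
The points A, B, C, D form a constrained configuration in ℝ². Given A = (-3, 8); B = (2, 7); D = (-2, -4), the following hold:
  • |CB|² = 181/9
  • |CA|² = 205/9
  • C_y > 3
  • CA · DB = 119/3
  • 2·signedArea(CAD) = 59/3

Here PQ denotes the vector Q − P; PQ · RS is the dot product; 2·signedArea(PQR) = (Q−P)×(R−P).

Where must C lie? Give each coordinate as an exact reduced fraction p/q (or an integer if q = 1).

C = (-1, 11/3)

1. C_x = -1  [2·signedArea(CAD) = 59/3 ∩ CA · DB = 119/3]
2. C_y = 11/3  [2·signedArea(CAD) = 59/3 ∩ CA · DB = 119/3]
   → C = (-1, 11/3)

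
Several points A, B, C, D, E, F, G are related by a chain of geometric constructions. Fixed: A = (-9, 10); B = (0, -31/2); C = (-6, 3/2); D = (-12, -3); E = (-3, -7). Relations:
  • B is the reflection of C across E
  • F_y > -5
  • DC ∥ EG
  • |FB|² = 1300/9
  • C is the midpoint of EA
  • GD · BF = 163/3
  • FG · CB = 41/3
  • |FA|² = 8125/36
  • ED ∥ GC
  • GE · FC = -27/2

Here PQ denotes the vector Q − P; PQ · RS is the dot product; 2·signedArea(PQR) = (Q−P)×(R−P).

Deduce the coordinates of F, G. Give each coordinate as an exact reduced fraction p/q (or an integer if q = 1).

F = (-4, -25/6)
G = (3, -5/2)

1. G_x = 3  [ED ∥ GC ∩ DC ∥ EG]
2. G_y = -5/2  [ED ∥ GC ∩ DC ∥ EG]
   → G = (3, -5/2)
3. F_x = -4  [FG · CB = 41/3 ∩ GD · BF = 163/3]
4. F_y = -25/6  [FG · CB = 41/3 ∩ GD · BF = 163/3]
   → F = (-4, -25/6)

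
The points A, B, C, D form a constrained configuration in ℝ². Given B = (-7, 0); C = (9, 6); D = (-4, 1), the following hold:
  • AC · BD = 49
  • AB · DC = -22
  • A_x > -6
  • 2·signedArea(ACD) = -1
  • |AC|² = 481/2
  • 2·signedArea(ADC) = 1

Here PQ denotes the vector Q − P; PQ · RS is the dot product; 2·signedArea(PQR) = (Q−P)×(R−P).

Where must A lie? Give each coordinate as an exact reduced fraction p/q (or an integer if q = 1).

A = (-11/2, 1/2)

1. A_x = -11/2  [2·signedArea(ACD) = -1 ∩ AC · BD = 49]
2. A_y = 1/2  [2·signedArea(ACD) = -1 ∩ AC · BD = 49]
   → A = (-11/2, 1/2)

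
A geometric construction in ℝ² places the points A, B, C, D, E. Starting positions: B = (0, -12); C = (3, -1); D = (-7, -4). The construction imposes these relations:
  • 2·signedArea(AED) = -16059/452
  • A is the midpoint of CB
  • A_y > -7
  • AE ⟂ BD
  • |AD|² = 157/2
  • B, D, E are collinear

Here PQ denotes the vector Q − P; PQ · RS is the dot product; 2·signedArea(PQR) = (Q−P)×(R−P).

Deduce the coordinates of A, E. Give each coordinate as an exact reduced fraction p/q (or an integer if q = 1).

A = (3/2, -13/2)
E = (-469/226, -1088/113)

1. A_x = 3/2  [A is the midpoint of CB]
2. A_y = -13/2  [A is the midpoint of CB]
   → A = (3/2, -13/2)
3. E_x = -469/226  [B, D, E are collinear ∩ AE ⟂ BD]
4. E_y = -1088/113  [B, D, E are collinear ∩ AE ⟂ BD]
   → E = (-469/226, -1088/113)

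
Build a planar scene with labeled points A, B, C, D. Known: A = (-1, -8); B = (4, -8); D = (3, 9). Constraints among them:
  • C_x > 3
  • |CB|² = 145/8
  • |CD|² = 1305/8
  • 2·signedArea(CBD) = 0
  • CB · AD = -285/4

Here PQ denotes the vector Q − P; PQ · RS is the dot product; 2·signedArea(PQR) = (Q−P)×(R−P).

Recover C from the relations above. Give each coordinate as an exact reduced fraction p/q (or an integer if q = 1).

1. C_x = 15/4  [2·signedArea(CBD) = 0 ∩ CB · AD = -285/4]
2. C_y = -15/4  [2·signedArea(CBD) = 0 ∩ CB · AD = -285/4]
   → C = (15/4, -15/4)

C = (15/4, -15/4)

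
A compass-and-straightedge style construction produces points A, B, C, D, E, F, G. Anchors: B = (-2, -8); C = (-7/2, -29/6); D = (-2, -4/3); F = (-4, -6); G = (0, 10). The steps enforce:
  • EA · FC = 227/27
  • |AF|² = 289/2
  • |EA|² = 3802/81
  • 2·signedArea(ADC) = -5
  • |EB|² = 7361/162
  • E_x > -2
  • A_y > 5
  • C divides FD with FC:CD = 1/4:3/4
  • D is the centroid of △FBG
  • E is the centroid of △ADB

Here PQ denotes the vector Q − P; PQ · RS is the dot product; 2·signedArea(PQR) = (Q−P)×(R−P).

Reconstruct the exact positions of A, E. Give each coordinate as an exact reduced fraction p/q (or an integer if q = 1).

A = (-1/2, 11/2)
E = (-3/2, -23/18)

1. A_x = -1/2  [line 7/2·x + -3/2·y + 10 = 0 ∩ |AF|² = 289/2]
2. A_y = 11/2  [line 7/2·x + -3/2·y + 10 = 0 ∩ |AF|² = 289/2]
   → A = (-1/2, 11/2)
3. E_x = -3/2  [E is the centroid of △ADB]
4. E_y = -23/18  [E is the centroid of △ADB]
   → E = (-3/2, -23/18)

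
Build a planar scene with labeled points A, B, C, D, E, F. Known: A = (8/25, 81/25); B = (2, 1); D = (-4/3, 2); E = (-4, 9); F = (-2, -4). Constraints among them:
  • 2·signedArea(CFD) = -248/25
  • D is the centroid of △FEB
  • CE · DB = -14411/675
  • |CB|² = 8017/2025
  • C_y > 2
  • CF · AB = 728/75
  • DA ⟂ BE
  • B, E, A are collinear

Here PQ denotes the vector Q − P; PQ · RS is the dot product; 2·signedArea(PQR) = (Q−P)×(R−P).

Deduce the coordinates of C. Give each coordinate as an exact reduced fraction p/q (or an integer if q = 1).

1. C_x = 74/225  [CE · DB = -14411/675 ∩ 2·signedArea(CFD) = -248/25]
2. C_y = 52/25  [CE · DB = -14411/675 ∩ 2·signedArea(CFD) = -248/25]
   → C = (74/225, 52/25)

C = (74/225, 52/25)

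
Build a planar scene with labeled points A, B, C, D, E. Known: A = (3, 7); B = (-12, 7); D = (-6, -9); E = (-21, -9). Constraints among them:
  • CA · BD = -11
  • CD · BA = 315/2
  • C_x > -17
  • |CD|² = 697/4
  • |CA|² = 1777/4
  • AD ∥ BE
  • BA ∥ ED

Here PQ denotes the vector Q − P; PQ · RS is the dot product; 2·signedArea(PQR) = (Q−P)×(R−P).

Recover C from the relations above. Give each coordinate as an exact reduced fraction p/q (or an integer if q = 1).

C = (-33/2, -1)

1. C_x = -33/2  [CD · BA = 315/2 ∩ CA · BD = -11]
2. C_y = -1  [CD · BA = 315/2 ∩ CA · BD = -11]
   → C = (-33/2, -1)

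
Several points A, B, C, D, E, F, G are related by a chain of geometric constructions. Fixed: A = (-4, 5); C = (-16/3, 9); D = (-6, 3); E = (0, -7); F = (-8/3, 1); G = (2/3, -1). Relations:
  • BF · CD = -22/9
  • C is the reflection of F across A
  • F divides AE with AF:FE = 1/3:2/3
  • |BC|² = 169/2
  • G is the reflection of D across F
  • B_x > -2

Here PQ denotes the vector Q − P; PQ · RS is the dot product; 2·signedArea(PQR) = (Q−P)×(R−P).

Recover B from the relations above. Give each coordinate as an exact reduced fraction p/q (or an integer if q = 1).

B = (-11/6, 1/2)

1. B_x = -11/6  [line 2/3·x + 6·y + -16/9 = 0 ∩ |BC|² = 169/2]
2. B_y = 1/2  [line 2/3·x + 6·y + -16/9 = 0 ∩ |BC|² = 169/2]
   → B = (-11/6, 1/2)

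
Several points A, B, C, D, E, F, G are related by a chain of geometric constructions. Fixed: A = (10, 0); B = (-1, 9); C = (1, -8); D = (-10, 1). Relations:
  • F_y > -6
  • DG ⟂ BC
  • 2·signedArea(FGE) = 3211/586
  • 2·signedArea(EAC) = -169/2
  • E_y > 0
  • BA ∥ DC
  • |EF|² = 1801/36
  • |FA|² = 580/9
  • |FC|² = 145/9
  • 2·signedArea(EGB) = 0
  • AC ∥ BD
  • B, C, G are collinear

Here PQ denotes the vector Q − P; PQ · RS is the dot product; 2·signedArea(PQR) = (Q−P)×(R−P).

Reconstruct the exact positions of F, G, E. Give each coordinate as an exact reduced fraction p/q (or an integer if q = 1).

E = (0, 1/2)
F = (4, -16/3)
G = (-57/293, 631/293)

1. G_x = -57/293  [B, C, G are collinear ∩ DG ⟂ BC]
2. G_y = 631/293  [B, C, G are collinear ∩ DG ⟂ BC]
   → G = (-57/293, 631/293)
3. E_x = 0  [2·signedArea(EGB) = 0 ∩ 2·signedArea(EAC) = -169/2]
4. E_y = 1/2  [2·signedArea(EGB) = 0 ∩ 2·signedArea(EAC) = -169/2]
   → E = (0, 1/2)
5. F_x = 4  [line 969/586·x + 57/293·y + -1634/293 = 0 ∩ |FC|² = 145/9]
6. F_y = -16/3  [line 969/586·x + 57/293·y + -1634/293 = 0 ∩ |FC|² = 145/9]
   → F = (4, -16/3)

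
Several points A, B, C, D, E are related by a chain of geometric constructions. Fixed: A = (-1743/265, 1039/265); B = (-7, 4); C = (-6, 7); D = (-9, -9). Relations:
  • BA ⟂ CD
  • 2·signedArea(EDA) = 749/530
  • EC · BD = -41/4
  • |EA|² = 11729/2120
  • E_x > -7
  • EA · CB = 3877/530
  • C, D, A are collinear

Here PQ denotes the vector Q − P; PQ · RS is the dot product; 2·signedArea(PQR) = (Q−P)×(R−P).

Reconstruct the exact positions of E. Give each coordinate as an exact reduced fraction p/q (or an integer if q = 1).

E = (-25/4, 25/4)

1. E_x = -25/4  [EC · BD = -41/4 ∩ 2·signedArea(EDA) = 749/530]
2. E_y = 25/4  [EC · BD = -41/4 ∩ 2·signedArea(EDA) = 749/530]
   → E = (-25/4, 25/4)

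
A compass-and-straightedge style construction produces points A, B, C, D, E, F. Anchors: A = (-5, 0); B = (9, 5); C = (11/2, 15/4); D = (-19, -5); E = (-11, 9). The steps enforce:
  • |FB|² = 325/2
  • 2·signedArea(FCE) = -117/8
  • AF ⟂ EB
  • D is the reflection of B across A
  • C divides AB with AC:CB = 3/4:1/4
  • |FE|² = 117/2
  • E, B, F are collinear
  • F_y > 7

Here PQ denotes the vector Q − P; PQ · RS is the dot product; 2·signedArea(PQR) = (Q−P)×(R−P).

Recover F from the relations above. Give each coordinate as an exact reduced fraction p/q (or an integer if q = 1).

1. F_x = -7/2  [E, B, F are collinear ∩ AF ⟂ EB]
2. F_y = 15/2  [E, B, F are collinear ∩ AF ⟂ EB]
   → F = (-7/2, 15/2)

F = (-7/2, 15/2)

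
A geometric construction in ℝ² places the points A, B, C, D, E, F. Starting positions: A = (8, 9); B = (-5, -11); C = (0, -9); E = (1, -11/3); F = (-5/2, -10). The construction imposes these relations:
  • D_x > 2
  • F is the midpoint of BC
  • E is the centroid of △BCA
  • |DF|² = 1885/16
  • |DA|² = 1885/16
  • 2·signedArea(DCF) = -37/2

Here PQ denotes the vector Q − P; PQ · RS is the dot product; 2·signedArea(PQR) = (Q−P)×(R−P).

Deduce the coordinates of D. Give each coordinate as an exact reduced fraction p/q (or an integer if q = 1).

1. D_x = 11/4  [line 1·x + -5/2·y + -4 = 0 ∩ |DF|² = 1885/16]
2. D_y = -1/2  [line 1·x + -5/2·y + -4 = 0 ∩ |DF|² = 1885/16]
   → D = (11/4, -1/2)

D = (11/4, -1/2)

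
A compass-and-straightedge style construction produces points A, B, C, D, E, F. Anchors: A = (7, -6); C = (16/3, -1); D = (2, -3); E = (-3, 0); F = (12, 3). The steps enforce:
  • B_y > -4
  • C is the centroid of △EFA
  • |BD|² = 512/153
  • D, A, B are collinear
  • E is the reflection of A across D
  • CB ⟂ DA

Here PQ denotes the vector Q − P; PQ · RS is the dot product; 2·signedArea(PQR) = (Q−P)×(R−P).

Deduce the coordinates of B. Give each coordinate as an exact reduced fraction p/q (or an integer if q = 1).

B = (182/51, -67/17)

1. B_x = 182/51  [D, A, B are collinear ∩ CB ⟂ DA]
2. B_y = -67/17  [D, A, B are collinear ∩ CB ⟂ DA]
   → B = (182/51, -67/17)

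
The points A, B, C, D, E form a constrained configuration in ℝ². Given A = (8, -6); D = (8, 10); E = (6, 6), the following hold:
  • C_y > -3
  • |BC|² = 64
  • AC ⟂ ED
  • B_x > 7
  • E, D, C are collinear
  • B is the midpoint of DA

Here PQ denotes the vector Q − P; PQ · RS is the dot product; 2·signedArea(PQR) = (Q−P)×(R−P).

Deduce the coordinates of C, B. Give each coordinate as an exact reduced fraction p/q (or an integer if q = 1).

B = (8, 2)
C = (8/5, -14/5)

1. C_x = 8/5  [E, D, C are collinear ∩ AC ⟂ ED]
2. C_y = -14/5  [E, D, C are collinear ∩ AC ⟂ ED]
   → C = (8/5, -14/5)
3. B_x = 8  [B is the midpoint of DA]
4. B_y = 2  [B is the midpoint of DA]
   → B = (8, 2)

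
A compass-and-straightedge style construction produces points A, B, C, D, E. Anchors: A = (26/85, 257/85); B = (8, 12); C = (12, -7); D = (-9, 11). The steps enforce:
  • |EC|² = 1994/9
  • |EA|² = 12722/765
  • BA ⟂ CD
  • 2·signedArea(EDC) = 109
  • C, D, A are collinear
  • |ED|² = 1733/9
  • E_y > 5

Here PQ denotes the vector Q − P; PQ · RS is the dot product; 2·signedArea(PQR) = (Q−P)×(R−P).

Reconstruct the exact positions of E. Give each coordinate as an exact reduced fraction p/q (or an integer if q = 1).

E = (11/3, 16/3)

1. E_x = 11/3  [line 18·x + 21·y + -178 = 0 ∩ |EC|² = 1994/9]
2. E_y = 16/3  [line 18·x + 21·y + -178 = 0 ∩ |EC|² = 1994/9]
   → E = (11/3, 16/3)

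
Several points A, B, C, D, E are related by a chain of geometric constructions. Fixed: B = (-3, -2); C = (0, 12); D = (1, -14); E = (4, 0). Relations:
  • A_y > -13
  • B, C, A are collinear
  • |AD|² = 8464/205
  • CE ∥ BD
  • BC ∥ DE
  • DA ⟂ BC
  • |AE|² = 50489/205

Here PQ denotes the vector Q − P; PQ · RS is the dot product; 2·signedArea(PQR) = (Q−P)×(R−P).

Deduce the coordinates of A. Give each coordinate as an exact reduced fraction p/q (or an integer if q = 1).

1. A_x = -1083/205  [B, C, A are collinear ∩ DA ⟂ BC]
2. A_y = -2594/205  [B, C, A are collinear ∩ DA ⟂ BC]
   → A = (-1083/205, -2594/205)

A = (-1083/205, -2594/205)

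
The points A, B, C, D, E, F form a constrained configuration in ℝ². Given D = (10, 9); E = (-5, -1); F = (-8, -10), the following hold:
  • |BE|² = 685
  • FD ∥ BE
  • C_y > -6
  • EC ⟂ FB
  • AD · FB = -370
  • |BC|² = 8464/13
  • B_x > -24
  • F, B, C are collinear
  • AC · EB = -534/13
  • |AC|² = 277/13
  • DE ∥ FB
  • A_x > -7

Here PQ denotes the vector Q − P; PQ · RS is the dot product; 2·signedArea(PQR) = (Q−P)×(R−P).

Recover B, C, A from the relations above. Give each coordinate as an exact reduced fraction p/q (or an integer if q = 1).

1. B_x = -23  [FD ∥ BE ∩ DE ∥ FB]
2. B_y = -20  [FD ∥ BE ∩ DE ∥ FB]
   → B = (-23, -20)
3. C_x = -23/13  [F, B, C are collinear ∩ EC ⟂ FB]
4. C_y = -76/13  [F, B, C are collinear ∩ EC ⟂ FB]
   → C = (-23/13, -76/13)
5. A_x = -6  [AC · EB = -534/13 ∩ AD · FB = -370]
6. A_y = -4  [AC · EB = -534/13 ∩ AD · FB = -370]
   → A = (-6, -4)

A = (-6, -4)
B = (-23, -20)
C = (-23/13, -76/13)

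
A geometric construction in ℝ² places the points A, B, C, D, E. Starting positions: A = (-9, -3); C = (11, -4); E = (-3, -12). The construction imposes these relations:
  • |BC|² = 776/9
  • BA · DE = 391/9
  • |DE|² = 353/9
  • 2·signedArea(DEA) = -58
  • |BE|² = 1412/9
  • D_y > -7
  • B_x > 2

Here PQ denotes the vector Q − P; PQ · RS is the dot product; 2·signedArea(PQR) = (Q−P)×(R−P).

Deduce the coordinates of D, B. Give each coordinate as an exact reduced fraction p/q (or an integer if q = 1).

1. D_x = -1/3  [line -9·x + -6·y + -41 = 0 ∩ |DE|² = 353/9]
2. D_y = -19/3  [line -9·x + -6·y + -41 = 0 ∩ |DE|² = 353/9]
   → D = (-1/3, -19/3)
3. B_x = 7/3  [line 8/3·x + 17/3·y + -22/9 = 0 ∩ |BE|² = 1412/9]
4. B_y = -2/3  [line 8/3·x + 17/3·y + -22/9 = 0 ∩ |BE|² = 1412/9]
   → B = (7/3, -2/3)

B = (7/3, -2/3)
D = (-1/3, -19/3)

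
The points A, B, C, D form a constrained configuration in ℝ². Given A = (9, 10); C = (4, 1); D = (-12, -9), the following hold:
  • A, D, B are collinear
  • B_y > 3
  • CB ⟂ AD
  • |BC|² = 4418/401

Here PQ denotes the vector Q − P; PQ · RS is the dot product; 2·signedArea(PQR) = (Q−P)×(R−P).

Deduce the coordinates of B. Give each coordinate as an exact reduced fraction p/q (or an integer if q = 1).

B = (711/401, 1388/401)

1. B_x = 711/401  [A, D, B are collinear ∩ CB ⟂ AD]
2. B_y = 1388/401  [A, D, B are collinear ∩ CB ⟂ AD]
   → B = (711/401, 1388/401)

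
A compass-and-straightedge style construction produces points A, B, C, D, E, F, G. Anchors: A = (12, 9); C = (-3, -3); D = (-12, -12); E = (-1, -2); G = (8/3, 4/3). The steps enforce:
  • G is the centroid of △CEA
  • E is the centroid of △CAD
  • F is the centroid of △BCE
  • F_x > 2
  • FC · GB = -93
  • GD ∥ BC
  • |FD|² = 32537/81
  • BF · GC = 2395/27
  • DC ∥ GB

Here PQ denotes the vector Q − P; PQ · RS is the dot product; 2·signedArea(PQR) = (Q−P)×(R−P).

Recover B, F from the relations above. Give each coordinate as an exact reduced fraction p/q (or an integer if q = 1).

1. B_x = 35/3  [GD ∥ BC ∩ DC ∥ GB]
2. B_y = 31/3  [GD ∥ BC ∩ DC ∥ GB]
   → B = (35/3, 31/3)
3. F_x = 23/9  [F is the centroid of △BCE]
4. F_y = 16/9  [F is the centroid of △BCE]
   → F = (23/9, 16/9)

B = (35/3, 31/3)
F = (23/9, 16/9)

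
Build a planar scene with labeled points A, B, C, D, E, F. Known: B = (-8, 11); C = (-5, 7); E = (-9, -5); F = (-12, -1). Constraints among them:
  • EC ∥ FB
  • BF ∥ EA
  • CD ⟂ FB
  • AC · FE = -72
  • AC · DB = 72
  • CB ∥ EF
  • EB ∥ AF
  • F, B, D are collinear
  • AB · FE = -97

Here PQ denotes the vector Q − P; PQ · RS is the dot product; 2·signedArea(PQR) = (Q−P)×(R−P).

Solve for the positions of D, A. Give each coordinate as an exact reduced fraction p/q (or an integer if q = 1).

A = (-13, -17)
D = (-89/10, 83/10)

1. D_x = -89/10  [F, B, D are collinear ∩ CD ⟂ FB]
2. D_y = 83/10  [F, B, D are collinear ∩ CD ⟂ FB]
   → D = (-89/10, 83/10)
3. A_x = -13  [EB ∥ AF ∩ BF ∥ EA]
4. A_y = -17  [EB ∥ AF ∩ BF ∥ EA]
   → A = (-13, -17)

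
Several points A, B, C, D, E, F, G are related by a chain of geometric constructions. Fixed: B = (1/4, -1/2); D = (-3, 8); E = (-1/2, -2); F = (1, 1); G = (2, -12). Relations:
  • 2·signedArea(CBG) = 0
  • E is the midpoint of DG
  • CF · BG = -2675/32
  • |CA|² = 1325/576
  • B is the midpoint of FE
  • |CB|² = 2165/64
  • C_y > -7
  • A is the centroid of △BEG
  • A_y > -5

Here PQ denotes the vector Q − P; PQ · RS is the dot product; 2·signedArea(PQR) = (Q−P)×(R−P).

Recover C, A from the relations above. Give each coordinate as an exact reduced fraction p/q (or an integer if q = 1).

A = (7/12, -29/6)
C = (9/8, -25/4)

1. C_x = 9/8  [2·signedArea(CBG) = 0 ∩ CF · BG = -2675/32]
2. C_y = -25/4  [2·signedArea(CBG) = 0 ∩ CF · BG = -2675/32]
   → C = (9/8, -25/4)
3. A_x = 7/12  [A is the centroid of △BEG]
4. A_y = -29/6  [A is the centroid of △BEG]
   → A = (7/12, -29/6)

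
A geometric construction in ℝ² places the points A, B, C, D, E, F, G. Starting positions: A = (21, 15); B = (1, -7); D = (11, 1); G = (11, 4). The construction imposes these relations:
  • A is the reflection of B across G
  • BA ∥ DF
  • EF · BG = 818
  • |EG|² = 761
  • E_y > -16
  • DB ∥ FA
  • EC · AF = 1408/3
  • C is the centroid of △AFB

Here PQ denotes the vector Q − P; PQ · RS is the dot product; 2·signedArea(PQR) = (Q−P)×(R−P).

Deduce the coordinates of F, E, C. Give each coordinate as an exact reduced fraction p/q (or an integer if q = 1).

1. F_x = 31  [DB ∥ FA ∩ BA ∥ DF]
2. F_y = 23  [DB ∥ FA ∩ BA ∥ DF]
   → F = (31, 23)
3. E_x = -9  [line -10·x + -11·y + -255 = 0 ∩ |EG|² = 761]
4. E_y = -15  [line -10·x + -11·y + -255 = 0 ∩ |EG|² = 761]
   → E = (-9, -15)
5. C_x = 53/3  [EC · AF = 1408/3 ∩ C is the centroid of △AFB]
6. C_y = 31/3  [EC · AF = 1408/3 ∩ C is the centroid of △AFB]
   → C = (53/3, 31/3)

C = (53/3, 31/3)
E = (-9, -15)
F = (31, 23)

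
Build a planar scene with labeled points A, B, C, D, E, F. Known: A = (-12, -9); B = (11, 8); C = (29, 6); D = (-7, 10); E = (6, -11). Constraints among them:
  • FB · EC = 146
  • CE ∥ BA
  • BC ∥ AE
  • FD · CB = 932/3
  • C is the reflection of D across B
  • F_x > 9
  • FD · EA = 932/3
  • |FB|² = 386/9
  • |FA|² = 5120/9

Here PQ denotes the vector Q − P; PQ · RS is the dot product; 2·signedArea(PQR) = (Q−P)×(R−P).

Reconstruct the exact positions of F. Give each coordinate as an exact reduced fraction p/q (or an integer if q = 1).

F = (28/3, 5/3)

1. F_x = 28/3  [FB · EC = 146 ∩ FD · EA = 932/3]
2. F_y = 5/3  [FB · EC = 146 ∩ FD · EA = 932/3]
   → F = (28/3, 5/3)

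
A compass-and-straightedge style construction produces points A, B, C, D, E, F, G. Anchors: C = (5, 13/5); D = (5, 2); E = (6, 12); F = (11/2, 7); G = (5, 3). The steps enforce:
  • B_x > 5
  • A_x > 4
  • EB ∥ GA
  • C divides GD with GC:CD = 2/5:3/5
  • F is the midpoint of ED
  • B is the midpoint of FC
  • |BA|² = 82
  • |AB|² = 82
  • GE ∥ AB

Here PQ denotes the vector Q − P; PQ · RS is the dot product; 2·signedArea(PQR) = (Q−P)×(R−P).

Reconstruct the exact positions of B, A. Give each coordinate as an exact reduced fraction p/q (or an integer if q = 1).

A = (17/4, -21/5)
B = (21/4, 24/5)

1. B_x = 21/4  [B is the midpoint of FC]
2. B_y = 24/5  [B is the midpoint of FC]
   → B = (21/4, 24/5)
3. A_x = 17/4  [GE ∥ AB ∩ EB ∥ GA]
4. A_y = -21/5  [GE ∥ AB ∩ EB ∥ GA]
   → A = (17/4, -21/5)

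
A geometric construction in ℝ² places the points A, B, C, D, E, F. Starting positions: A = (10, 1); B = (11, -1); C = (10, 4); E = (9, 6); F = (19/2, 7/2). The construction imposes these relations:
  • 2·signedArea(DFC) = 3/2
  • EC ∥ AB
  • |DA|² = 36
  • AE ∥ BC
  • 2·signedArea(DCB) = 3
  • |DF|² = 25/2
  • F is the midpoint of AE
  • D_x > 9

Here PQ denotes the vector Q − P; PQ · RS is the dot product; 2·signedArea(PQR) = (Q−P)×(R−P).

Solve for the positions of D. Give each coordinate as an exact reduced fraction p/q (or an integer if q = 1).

1. D_x = 10  [2·signedArea(DFC) = 3/2 ∩ 2·signedArea(DCB) = 3]
2. D_y = 7  [2·signedArea(DFC) = 3/2 ∩ 2·signedArea(DCB) = 3]
   → D = (10, 7)

D = (10, 7)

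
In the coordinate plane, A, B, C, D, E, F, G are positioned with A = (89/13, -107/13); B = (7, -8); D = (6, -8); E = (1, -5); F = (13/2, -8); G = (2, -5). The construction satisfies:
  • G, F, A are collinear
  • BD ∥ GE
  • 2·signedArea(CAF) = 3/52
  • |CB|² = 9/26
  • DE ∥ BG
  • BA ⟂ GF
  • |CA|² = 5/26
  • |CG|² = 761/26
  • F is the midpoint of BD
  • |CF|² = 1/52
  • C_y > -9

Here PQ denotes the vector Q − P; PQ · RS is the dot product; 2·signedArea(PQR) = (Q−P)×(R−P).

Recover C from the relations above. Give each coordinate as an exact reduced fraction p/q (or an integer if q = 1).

1. C_x = 167/26  [line -3/13·x + -9/26·y + -69/52 = 0 ∩ |CF|² = 1/52]
2. C_y = -211/26  [line -3/13·x + -9/26·y + -69/52 = 0 ∩ |CF|² = 1/52]
   → C = (167/26, -211/26)

C = (167/26, -211/26)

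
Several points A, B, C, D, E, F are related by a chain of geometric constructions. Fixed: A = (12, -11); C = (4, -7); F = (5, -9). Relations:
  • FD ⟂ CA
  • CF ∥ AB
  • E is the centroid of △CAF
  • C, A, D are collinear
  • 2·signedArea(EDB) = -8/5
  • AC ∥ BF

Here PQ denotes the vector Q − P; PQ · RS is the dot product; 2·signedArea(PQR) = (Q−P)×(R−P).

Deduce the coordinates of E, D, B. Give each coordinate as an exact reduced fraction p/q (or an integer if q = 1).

1. E_x = 7  [E is the centroid of △CAF]
2. E_y = -9  [E is the centroid of △CAF]
   → E = (7, -9)
3. D_x = 28/5  [C, A, D are collinear ∩ FD ⟂ CA]
4. D_y = -39/5  [C, A, D are collinear ∩ FD ⟂ CA]
   → D = (28/5, -39/5)
5. B_x = 13  [AC ∥ BF ∩ CF ∥ AB]
6. B_y = -13  [AC ∥ BF ∩ CF ∥ AB]
   → B = (13, -13)

B = (13, -13)
D = (28/5, -39/5)
E = (7, -9)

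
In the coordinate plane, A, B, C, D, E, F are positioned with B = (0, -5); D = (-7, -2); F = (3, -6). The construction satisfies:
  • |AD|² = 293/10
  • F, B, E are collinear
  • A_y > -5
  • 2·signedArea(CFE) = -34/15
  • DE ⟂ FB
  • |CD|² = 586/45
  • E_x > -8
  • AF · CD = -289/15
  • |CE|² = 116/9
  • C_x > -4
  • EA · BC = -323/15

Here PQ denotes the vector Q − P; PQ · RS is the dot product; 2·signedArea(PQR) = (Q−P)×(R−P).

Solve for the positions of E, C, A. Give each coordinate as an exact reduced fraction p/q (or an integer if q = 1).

1. E_x = -36/5  [F, B, E are collinear ∩ DE ⟂ FB]
2. E_y = -13/5  [F, B, E are collinear ∩ DE ⟂ FB]
   → E = (-36/5, -13/5)
3. C_x = -56/15  [line -17/5·x + -51/5·y + -731/15 = 0 ∩ |CE|² = 116/9]
4. C_y = -53/15  [line -17/5·x + -51/5·y + -731/15 = 0 ∩ |CE|² = 116/9]
   → C = (-56/15, -53/15)
5. A_x = -21/10  [AF · CD = -289/15 ∩ EA · BC = -323/15]
6. A_y = -43/10  [AF · CD = -289/15 ∩ EA · BC = -323/15]
   → A = (-21/10, -43/10)

A = (-21/10, -43/10)
C = (-56/15, -53/15)
E = (-36/5, -13/5)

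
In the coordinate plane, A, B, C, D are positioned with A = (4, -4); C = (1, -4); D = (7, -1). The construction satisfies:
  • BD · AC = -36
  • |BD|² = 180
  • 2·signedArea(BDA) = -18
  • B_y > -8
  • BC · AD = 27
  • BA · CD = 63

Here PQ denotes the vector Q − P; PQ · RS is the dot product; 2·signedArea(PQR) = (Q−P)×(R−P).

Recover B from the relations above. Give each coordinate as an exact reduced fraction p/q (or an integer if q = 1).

B = (-5, -7)

1. B_x = -5  [BD · AC = -36 ∩ 2·signedArea(BDA) = -18]
2. B_y = -7  [BD · AC = -36 ∩ 2·signedArea(BDA) = -18]
   → B = (-5, -7)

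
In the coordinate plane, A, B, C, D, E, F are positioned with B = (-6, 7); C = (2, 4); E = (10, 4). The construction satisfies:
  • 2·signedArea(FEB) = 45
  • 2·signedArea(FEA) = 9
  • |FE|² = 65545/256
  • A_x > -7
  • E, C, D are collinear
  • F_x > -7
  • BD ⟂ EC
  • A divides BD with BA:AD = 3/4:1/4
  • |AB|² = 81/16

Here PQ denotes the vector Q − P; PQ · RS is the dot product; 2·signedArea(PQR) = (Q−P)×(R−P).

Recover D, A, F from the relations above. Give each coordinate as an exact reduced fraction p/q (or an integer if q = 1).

1. D_x = -6  [E, C, D are collinear ∩ BD ⟂ EC]
2. D_y = 4  [E, C, D are collinear ∩ BD ⟂ EC]
   → D = (-6, 4)
3. A_x = -6  [A divides BD with BA:AD = 3/4:1/4]
4. A_y = 19/4  [A divides BD with BA:AD = 3/4:1/4]
   → A = (-6, 19/4)
5. F_x = -6  [2·signedArea(FEA) = 9 ∩ 2·signedArea(FEB) = 45]
6. F_y = 67/16  [2·signedArea(FEA) = 9 ∩ 2·signedArea(FEB) = 45]
   → F = (-6, 67/16)

A = (-6, 19/4)
D = (-6, 4)
F = (-6, 67/16)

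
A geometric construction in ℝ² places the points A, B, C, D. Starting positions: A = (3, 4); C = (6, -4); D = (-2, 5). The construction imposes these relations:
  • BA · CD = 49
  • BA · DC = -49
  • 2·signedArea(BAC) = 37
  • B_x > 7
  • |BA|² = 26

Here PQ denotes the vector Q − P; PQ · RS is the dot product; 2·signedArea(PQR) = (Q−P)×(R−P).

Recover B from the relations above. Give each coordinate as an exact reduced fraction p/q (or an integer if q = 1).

B = (8, 3)

1. B_x = 8  [2·signedArea(BAC) = 37 ∩ BA · CD = 49]
2. B_y = 3  [2·signedArea(BAC) = 37 ∩ BA · CD = 49]
   → B = (8, 3)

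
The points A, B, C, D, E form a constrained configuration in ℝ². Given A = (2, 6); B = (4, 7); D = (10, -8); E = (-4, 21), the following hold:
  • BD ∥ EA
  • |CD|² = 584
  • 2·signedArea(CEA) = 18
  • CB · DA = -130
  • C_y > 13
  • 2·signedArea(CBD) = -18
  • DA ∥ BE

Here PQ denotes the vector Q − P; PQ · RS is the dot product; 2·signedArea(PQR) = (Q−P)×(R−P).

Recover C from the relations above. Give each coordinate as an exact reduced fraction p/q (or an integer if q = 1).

1. C_x = 0  [2·signedArea(CEA) = 18 ∩ CB · DA = -130]
2. C_y = 14  [2·signedArea(CEA) = 18 ∩ CB · DA = -130]
   → C = (0, 14)

C = (0, 14)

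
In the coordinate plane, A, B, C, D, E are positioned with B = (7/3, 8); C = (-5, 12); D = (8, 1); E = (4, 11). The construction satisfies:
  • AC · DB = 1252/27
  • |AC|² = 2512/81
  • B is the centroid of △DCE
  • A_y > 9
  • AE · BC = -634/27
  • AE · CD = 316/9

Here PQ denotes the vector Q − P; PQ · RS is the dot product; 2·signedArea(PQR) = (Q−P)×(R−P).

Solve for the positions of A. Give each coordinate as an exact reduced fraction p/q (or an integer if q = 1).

A = (-1/9, 28/3)

1. A_x = -1/9  [AE · CD = 316/9 ∩ AE · BC = -634/27]
2. A_y = 28/3  [AE · CD = 316/9 ∩ AE · BC = -634/27]
   → A = (-1/9, 28/3)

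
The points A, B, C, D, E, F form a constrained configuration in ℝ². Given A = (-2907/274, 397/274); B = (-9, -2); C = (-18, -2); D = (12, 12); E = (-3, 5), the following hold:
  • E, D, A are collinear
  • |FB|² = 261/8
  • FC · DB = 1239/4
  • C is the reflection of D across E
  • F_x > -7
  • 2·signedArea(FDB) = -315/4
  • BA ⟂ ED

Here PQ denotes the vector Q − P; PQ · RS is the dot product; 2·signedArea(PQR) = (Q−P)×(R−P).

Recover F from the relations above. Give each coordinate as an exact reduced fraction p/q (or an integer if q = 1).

1. F_x = -27/4  [2·signedArea(FDB) = -315/4 ∩ FC · DB = 1239/4]
2. F_y = 13/4  [2·signedArea(FDB) = -315/4 ∩ FC · DB = 1239/4]
   → F = (-27/4, 13/4)

F = (-27/4, 13/4)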